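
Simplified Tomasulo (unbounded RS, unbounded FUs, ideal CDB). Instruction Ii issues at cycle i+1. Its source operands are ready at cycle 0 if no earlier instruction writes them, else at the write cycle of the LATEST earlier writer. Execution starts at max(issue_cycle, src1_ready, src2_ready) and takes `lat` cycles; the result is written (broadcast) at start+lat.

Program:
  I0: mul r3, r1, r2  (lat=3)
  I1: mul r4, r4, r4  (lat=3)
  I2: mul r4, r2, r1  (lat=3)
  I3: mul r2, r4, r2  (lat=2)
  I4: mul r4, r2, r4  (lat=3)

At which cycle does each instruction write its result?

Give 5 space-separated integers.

I0 mul r3: issue@1 deps=(None,None) exec_start@1 write@4
I1 mul r4: issue@2 deps=(None,None) exec_start@2 write@5
I2 mul r4: issue@3 deps=(None,None) exec_start@3 write@6
I3 mul r2: issue@4 deps=(2,None) exec_start@6 write@8
I4 mul r4: issue@5 deps=(3,2) exec_start@8 write@11

Answer: 4 5 6 8 11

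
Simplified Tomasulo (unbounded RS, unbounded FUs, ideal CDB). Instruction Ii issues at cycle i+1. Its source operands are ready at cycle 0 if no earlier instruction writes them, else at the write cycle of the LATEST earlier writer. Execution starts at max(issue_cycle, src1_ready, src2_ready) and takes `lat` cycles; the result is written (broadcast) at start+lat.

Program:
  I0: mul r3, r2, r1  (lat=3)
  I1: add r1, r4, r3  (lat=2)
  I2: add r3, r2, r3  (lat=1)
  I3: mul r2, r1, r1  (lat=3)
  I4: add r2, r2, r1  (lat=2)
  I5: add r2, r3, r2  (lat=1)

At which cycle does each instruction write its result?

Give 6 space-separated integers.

I0 mul r3: issue@1 deps=(None,None) exec_start@1 write@4
I1 add r1: issue@2 deps=(None,0) exec_start@4 write@6
I2 add r3: issue@3 deps=(None,0) exec_start@4 write@5
I3 mul r2: issue@4 deps=(1,1) exec_start@6 write@9
I4 add r2: issue@5 deps=(3,1) exec_start@9 write@11
I5 add r2: issue@6 deps=(2,4) exec_start@11 write@12

Answer: 4 6 5 9 11 12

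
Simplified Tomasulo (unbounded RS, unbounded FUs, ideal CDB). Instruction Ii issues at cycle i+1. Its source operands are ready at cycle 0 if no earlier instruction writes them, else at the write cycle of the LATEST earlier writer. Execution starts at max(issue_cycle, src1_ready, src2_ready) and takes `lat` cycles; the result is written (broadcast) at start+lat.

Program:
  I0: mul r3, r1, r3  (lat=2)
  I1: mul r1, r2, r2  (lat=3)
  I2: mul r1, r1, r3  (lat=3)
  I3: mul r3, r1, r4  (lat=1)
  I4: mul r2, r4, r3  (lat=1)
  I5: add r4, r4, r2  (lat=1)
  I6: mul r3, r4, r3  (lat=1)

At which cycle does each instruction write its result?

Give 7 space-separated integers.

Answer: 3 5 8 9 10 11 12

Derivation:
I0 mul r3: issue@1 deps=(None,None) exec_start@1 write@3
I1 mul r1: issue@2 deps=(None,None) exec_start@2 write@5
I2 mul r1: issue@3 deps=(1,0) exec_start@5 write@8
I3 mul r3: issue@4 deps=(2,None) exec_start@8 write@9
I4 mul r2: issue@5 deps=(None,3) exec_start@9 write@10
I5 add r4: issue@6 deps=(None,4) exec_start@10 write@11
I6 mul r3: issue@7 deps=(5,3) exec_start@11 write@12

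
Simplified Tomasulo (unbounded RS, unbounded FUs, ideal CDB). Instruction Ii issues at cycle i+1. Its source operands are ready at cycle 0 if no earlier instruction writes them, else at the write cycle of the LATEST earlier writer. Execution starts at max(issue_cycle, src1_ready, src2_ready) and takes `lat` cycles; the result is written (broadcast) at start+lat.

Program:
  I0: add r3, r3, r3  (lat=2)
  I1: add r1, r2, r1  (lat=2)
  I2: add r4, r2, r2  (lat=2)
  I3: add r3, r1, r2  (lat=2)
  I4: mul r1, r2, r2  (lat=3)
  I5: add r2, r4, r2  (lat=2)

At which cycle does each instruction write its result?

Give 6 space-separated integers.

I0 add r3: issue@1 deps=(None,None) exec_start@1 write@3
I1 add r1: issue@2 deps=(None,None) exec_start@2 write@4
I2 add r4: issue@3 deps=(None,None) exec_start@3 write@5
I3 add r3: issue@4 deps=(1,None) exec_start@4 write@6
I4 mul r1: issue@5 deps=(None,None) exec_start@5 write@8
I5 add r2: issue@6 deps=(2,None) exec_start@6 write@8

Answer: 3 4 5 6 8 8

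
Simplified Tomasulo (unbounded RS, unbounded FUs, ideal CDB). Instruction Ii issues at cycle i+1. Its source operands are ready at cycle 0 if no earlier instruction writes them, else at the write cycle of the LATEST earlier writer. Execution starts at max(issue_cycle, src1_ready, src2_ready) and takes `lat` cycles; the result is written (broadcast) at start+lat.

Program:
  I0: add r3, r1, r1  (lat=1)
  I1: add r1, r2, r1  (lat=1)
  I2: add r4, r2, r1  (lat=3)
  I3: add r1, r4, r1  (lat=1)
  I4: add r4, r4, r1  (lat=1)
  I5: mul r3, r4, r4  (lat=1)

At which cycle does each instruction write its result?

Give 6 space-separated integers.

I0 add r3: issue@1 deps=(None,None) exec_start@1 write@2
I1 add r1: issue@2 deps=(None,None) exec_start@2 write@3
I2 add r4: issue@3 deps=(None,1) exec_start@3 write@6
I3 add r1: issue@4 deps=(2,1) exec_start@6 write@7
I4 add r4: issue@5 deps=(2,3) exec_start@7 write@8
I5 mul r3: issue@6 deps=(4,4) exec_start@8 write@9

Answer: 2 3 6 7 8 9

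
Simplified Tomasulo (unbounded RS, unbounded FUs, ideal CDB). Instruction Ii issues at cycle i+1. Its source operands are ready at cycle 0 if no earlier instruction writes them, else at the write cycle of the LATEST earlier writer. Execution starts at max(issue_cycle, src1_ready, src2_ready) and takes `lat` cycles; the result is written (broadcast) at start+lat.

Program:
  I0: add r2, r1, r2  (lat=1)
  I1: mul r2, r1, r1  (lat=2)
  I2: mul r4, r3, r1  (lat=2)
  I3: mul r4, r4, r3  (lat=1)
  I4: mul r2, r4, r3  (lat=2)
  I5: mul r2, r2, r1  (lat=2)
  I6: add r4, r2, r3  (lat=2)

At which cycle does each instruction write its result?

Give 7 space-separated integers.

Answer: 2 4 5 6 8 10 12

Derivation:
I0 add r2: issue@1 deps=(None,None) exec_start@1 write@2
I1 mul r2: issue@2 deps=(None,None) exec_start@2 write@4
I2 mul r4: issue@3 deps=(None,None) exec_start@3 write@5
I3 mul r4: issue@4 deps=(2,None) exec_start@5 write@6
I4 mul r2: issue@5 deps=(3,None) exec_start@6 write@8
I5 mul r2: issue@6 deps=(4,None) exec_start@8 write@10
I6 add r4: issue@7 deps=(5,None) exec_start@10 write@12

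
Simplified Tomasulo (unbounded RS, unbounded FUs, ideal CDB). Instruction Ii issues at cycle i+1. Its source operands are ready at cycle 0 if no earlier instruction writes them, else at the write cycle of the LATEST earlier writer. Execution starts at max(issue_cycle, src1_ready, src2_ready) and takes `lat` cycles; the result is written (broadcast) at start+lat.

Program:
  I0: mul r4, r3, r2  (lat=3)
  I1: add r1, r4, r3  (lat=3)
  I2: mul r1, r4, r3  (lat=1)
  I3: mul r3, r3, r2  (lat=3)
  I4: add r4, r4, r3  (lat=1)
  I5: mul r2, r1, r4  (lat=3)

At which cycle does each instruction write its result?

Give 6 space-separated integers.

Answer: 4 7 5 7 8 11

Derivation:
I0 mul r4: issue@1 deps=(None,None) exec_start@1 write@4
I1 add r1: issue@2 deps=(0,None) exec_start@4 write@7
I2 mul r1: issue@3 deps=(0,None) exec_start@4 write@5
I3 mul r3: issue@4 deps=(None,None) exec_start@4 write@7
I4 add r4: issue@5 deps=(0,3) exec_start@7 write@8
I5 mul r2: issue@6 deps=(2,4) exec_start@8 write@11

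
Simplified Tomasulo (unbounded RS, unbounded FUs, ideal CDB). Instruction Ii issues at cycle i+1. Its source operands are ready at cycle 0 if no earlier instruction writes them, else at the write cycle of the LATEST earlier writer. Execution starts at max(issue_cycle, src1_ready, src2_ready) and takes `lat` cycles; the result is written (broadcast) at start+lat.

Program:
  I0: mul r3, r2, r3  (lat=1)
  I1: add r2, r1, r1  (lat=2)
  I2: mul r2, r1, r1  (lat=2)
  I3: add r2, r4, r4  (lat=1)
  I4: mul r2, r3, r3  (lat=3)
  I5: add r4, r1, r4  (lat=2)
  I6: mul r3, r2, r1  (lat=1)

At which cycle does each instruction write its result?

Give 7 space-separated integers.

Answer: 2 4 5 5 8 8 9

Derivation:
I0 mul r3: issue@1 deps=(None,None) exec_start@1 write@2
I1 add r2: issue@2 deps=(None,None) exec_start@2 write@4
I2 mul r2: issue@3 deps=(None,None) exec_start@3 write@5
I3 add r2: issue@4 deps=(None,None) exec_start@4 write@5
I4 mul r2: issue@5 deps=(0,0) exec_start@5 write@8
I5 add r4: issue@6 deps=(None,None) exec_start@6 write@8
I6 mul r3: issue@7 deps=(4,None) exec_start@8 write@9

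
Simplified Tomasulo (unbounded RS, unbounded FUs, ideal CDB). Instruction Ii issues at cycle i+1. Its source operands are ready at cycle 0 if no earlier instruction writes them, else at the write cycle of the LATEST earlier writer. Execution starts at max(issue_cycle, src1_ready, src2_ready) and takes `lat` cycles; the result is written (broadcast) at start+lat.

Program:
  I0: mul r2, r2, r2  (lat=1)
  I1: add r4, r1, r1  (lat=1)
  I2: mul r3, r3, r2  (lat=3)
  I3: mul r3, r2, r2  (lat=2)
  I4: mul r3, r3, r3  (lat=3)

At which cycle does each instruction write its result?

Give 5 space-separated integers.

Answer: 2 3 6 6 9

Derivation:
I0 mul r2: issue@1 deps=(None,None) exec_start@1 write@2
I1 add r4: issue@2 deps=(None,None) exec_start@2 write@3
I2 mul r3: issue@3 deps=(None,0) exec_start@3 write@6
I3 mul r3: issue@4 deps=(0,0) exec_start@4 write@6
I4 mul r3: issue@5 deps=(3,3) exec_start@6 write@9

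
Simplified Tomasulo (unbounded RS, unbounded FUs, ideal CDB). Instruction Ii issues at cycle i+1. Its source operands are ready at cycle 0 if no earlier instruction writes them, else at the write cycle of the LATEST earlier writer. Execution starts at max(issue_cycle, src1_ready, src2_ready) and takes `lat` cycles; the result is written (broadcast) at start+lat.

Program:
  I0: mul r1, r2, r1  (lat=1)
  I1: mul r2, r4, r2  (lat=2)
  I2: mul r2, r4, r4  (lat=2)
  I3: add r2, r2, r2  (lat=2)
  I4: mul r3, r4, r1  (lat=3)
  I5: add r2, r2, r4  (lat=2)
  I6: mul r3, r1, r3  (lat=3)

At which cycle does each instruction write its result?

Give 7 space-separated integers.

Answer: 2 4 5 7 8 9 11

Derivation:
I0 mul r1: issue@1 deps=(None,None) exec_start@1 write@2
I1 mul r2: issue@2 deps=(None,None) exec_start@2 write@4
I2 mul r2: issue@3 deps=(None,None) exec_start@3 write@5
I3 add r2: issue@4 deps=(2,2) exec_start@5 write@7
I4 mul r3: issue@5 deps=(None,0) exec_start@5 write@8
I5 add r2: issue@6 deps=(3,None) exec_start@7 write@9
I6 mul r3: issue@7 deps=(0,4) exec_start@8 write@11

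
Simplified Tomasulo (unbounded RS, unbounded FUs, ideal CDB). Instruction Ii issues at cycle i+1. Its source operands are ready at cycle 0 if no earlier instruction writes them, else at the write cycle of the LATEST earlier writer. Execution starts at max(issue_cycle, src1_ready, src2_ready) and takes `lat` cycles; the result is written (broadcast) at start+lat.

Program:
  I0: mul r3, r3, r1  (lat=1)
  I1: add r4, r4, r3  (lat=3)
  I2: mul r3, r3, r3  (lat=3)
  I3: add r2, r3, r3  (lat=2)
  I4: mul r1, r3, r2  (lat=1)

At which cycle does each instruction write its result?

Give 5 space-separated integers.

I0 mul r3: issue@1 deps=(None,None) exec_start@1 write@2
I1 add r4: issue@2 deps=(None,0) exec_start@2 write@5
I2 mul r3: issue@3 deps=(0,0) exec_start@3 write@6
I3 add r2: issue@4 deps=(2,2) exec_start@6 write@8
I4 mul r1: issue@5 deps=(2,3) exec_start@8 write@9

Answer: 2 5 6 8 9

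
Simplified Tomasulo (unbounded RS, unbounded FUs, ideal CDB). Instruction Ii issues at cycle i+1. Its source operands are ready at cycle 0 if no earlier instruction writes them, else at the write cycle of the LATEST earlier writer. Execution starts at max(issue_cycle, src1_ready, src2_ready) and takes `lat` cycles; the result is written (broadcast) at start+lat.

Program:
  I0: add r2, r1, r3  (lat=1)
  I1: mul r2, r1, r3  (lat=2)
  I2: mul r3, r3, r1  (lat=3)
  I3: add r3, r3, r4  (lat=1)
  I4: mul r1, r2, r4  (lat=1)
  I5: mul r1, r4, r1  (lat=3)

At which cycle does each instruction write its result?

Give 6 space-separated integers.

I0 add r2: issue@1 deps=(None,None) exec_start@1 write@2
I1 mul r2: issue@2 deps=(None,None) exec_start@2 write@4
I2 mul r3: issue@3 deps=(None,None) exec_start@3 write@6
I3 add r3: issue@4 deps=(2,None) exec_start@6 write@7
I4 mul r1: issue@5 deps=(1,None) exec_start@5 write@6
I5 mul r1: issue@6 deps=(None,4) exec_start@6 write@9

Answer: 2 4 6 7 6 9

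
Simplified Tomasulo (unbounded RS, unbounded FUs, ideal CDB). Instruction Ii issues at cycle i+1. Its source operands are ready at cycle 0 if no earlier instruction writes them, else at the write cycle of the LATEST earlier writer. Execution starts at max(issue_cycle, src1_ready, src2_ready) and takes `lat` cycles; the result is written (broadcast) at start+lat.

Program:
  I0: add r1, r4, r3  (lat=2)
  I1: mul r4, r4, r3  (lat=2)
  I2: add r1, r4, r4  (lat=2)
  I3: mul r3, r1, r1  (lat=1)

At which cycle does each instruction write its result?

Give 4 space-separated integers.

Answer: 3 4 6 7

Derivation:
I0 add r1: issue@1 deps=(None,None) exec_start@1 write@3
I1 mul r4: issue@2 deps=(None,None) exec_start@2 write@4
I2 add r1: issue@3 deps=(1,1) exec_start@4 write@6
I3 mul r3: issue@4 deps=(2,2) exec_start@6 write@7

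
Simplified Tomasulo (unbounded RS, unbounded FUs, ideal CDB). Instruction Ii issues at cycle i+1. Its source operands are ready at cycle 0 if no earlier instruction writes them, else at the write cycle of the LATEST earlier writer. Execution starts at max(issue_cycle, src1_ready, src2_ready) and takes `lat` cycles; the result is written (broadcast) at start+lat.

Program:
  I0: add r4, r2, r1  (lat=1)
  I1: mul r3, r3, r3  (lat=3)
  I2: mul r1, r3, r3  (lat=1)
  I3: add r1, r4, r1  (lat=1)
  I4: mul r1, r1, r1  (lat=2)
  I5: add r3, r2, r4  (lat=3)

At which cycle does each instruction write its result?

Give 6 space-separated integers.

Answer: 2 5 6 7 9 9

Derivation:
I0 add r4: issue@1 deps=(None,None) exec_start@1 write@2
I1 mul r3: issue@2 deps=(None,None) exec_start@2 write@5
I2 mul r1: issue@3 deps=(1,1) exec_start@5 write@6
I3 add r1: issue@4 deps=(0,2) exec_start@6 write@7
I4 mul r1: issue@5 deps=(3,3) exec_start@7 write@9
I5 add r3: issue@6 deps=(None,0) exec_start@6 write@9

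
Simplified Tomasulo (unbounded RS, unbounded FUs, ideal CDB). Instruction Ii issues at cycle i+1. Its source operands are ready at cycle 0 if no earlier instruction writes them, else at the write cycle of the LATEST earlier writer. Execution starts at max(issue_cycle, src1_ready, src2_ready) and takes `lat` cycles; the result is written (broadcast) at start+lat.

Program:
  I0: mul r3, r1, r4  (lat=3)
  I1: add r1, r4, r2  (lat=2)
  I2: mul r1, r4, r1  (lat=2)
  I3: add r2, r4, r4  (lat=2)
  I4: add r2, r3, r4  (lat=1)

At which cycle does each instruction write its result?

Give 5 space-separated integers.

Answer: 4 4 6 6 6

Derivation:
I0 mul r3: issue@1 deps=(None,None) exec_start@1 write@4
I1 add r1: issue@2 deps=(None,None) exec_start@2 write@4
I2 mul r1: issue@3 deps=(None,1) exec_start@4 write@6
I3 add r2: issue@4 deps=(None,None) exec_start@4 write@6
I4 add r2: issue@5 deps=(0,None) exec_start@5 write@6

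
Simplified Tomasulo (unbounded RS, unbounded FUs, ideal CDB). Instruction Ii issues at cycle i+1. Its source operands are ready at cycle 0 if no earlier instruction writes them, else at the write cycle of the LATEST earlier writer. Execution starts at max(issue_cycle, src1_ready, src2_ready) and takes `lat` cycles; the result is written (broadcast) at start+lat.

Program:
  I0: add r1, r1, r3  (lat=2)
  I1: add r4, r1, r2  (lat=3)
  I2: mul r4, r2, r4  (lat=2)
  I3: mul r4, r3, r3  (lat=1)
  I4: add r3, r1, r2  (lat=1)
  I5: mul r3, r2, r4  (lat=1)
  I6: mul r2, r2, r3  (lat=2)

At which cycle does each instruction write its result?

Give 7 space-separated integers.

I0 add r1: issue@1 deps=(None,None) exec_start@1 write@3
I1 add r4: issue@2 deps=(0,None) exec_start@3 write@6
I2 mul r4: issue@3 deps=(None,1) exec_start@6 write@8
I3 mul r4: issue@4 deps=(None,None) exec_start@4 write@5
I4 add r3: issue@5 deps=(0,None) exec_start@5 write@6
I5 mul r3: issue@6 deps=(None,3) exec_start@6 write@7
I6 mul r2: issue@7 deps=(None,5) exec_start@7 write@9

Answer: 3 6 8 5 6 7 9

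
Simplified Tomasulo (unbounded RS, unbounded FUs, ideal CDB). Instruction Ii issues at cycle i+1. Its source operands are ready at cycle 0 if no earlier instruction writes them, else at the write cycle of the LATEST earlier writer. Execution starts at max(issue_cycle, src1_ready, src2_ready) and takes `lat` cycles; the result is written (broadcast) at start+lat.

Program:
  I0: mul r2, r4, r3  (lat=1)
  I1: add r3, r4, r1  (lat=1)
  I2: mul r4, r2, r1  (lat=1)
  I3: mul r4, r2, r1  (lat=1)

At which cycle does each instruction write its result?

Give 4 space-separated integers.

Answer: 2 3 4 5

Derivation:
I0 mul r2: issue@1 deps=(None,None) exec_start@1 write@2
I1 add r3: issue@2 deps=(None,None) exec_start@2 write@3
I2 mul r4: issue@3 deps=(0,None) exec_start@3 write@4
I3 mul r4: issue@4 deps=(0,None) exec_start@4 write@5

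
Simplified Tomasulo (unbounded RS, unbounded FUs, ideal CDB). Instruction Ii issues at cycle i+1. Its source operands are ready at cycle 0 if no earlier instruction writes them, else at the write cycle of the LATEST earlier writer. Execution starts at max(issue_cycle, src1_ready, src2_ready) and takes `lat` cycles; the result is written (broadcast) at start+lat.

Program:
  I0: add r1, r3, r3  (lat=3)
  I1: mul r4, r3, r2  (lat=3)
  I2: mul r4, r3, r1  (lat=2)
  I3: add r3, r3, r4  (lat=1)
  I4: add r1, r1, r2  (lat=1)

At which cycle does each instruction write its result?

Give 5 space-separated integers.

I0 add r1: issue@1 deps=(None,None) exec_start@1 write@4
I1 mul r4: issue@2 deps=(None,None) exec_start@2 write@5
I2 mul r4: issue@3 deps=(None,0) exec_start@4 write@6
I3 add r3: issue@4 deps=(None,2) exec_start@6 write@7
I4 add r1: issue@5 deps=(0,None) exec_start@5 write@6

Answer: 4 5 6 7 6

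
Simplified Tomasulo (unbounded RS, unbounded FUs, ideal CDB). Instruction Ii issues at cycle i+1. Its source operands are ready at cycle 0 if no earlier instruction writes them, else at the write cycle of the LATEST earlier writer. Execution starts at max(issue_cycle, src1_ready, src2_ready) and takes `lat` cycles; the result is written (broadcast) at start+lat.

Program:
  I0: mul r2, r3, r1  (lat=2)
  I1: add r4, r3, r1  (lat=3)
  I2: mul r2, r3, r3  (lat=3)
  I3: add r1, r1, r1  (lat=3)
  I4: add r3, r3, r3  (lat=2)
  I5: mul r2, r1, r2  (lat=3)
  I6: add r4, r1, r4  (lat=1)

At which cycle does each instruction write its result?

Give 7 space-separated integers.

I0 mul r2: issue@1 deps=(None,None) exec_start@1 write@3
I1 add r4: issue@2 deps=(None,None) exec_start@2 write@5
I2 mul r2: issue@3 deps=(None,None) exec_start@3 write@6
I3 add r1: issue@4 deps=(None,None) exec_start@4 write@7
I4 add r3: issue@5 deps=(None,None) exec_start@5 write@7
I5 mul r2: issue@6 deps=(3,2) exec_start@7 write@10
I6 add r4: issue@7 deps=(3,1) exec_start@7 write@8

Answer: 3 5 6 7 7 10 8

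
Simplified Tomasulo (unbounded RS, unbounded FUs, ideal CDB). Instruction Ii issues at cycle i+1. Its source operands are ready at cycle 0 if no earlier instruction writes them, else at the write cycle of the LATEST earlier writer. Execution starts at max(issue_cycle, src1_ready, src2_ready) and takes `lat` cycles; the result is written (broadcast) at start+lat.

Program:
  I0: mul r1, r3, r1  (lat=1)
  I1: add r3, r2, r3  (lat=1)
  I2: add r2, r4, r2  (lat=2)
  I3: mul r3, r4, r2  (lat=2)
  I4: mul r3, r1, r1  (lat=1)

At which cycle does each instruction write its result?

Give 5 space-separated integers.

Answer: 2 3 5 7 6

Derivation:
I0 mul r1: issue@1 deps=(None,None) exec_start@1 write@2
I1 add r3: issue@2 deps=(None,None) exec_start@2 write@3
I2 add r2: issue@3 deps=(None,None) exec_start@3 write@5
I3 mul r3: issue@4 deps=(None,2) exec_start@5 write@7
I4 mul r3: issue@5 deps=(0,0) exec_start@5 write@6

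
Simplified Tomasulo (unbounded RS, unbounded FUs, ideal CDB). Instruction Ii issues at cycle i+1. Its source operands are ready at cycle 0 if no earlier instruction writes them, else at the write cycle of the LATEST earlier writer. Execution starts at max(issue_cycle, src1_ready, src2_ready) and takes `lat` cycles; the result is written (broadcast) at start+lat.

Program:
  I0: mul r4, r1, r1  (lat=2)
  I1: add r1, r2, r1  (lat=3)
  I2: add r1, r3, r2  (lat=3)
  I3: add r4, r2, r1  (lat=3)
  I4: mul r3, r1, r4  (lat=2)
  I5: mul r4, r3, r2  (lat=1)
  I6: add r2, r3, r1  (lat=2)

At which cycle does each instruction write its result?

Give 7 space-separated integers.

Answer: 3 5 6 9 11 12 13

Derivation:
I0 mul r4: issue@1 deps=(None,None) exec_start@1 write@3
I1 add r1: issue@2 deps=(None,None) exec_start@2 write@5
I2 add r1: issue@3 deps=(None,None) exec_start@3 write@6
I3 add r4: issue@4 deps=(None,2) exec_start@6 write@9
I4 mul r3: issue@5 deps=(2,3) exec_start@9 write@11
I5 mul r4: issue@6 deps=(4,None) exec_start@11 write@12
I6 add r2: issue@7 deps=(4,2) exec_start@11 write@13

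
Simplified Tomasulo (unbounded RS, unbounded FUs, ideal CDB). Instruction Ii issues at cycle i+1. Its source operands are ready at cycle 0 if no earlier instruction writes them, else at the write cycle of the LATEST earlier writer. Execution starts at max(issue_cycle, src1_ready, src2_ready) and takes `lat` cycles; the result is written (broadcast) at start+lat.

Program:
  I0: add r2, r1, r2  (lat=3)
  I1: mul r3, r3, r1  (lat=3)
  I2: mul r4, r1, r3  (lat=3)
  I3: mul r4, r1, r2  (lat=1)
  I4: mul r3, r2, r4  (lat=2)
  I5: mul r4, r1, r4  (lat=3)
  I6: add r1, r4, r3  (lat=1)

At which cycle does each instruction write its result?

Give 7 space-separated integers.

Answer: 4 5 8 5 7 9 10

Derivation:
I0 add r2: issue@1 deps=(None,None) exec_start@1 write@4
I1 mul r3: issue@2 deps=(None,None) exec_start@2 write@5
I2 mul r4: issue@3 deps=(None,1) exec_start@5 write@8
I3 mul r4: issue@4 deps=(None,0) exec_start@4 write@5
I4 mul r3: issue@5 deps=(0,3) exec_start@5 write@7
I5 mul r4: issue@6 deps=(None,3) exec_start@6 write@9
I6 add r1: issue@7 deps=(5,4) exec_start@9 write@10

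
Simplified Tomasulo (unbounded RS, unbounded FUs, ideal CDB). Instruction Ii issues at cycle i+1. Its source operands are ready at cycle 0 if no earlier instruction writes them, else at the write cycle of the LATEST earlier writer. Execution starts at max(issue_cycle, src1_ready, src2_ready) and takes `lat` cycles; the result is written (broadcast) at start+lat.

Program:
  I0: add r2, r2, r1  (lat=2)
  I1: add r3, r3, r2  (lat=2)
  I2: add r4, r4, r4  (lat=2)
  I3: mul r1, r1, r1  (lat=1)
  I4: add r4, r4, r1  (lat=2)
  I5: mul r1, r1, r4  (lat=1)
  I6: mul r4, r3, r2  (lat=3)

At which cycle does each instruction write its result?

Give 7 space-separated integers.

I0 add r2: issue@1 deps=(None,None) exec_start@1 write@3
I1 add r3: issue@2 deps=(None,0) exec_start@3 write@5
I2 add r4: issue@3 deps=(None,None) exec_start@3 write@5
I3 mul r1: issue@4 deps=(None,None) exec_start@4 write@5
I4 add r4: issue@5 deps=(2,3) exec_start@5 write@7
I5 mul r1: issue@6 deps=(3,4) exec_start@7 write@8
I6 mul r4: issue@7 deps=(1,0) exec_start@7 write@10

Answer: 3 5 5 5 7 8 10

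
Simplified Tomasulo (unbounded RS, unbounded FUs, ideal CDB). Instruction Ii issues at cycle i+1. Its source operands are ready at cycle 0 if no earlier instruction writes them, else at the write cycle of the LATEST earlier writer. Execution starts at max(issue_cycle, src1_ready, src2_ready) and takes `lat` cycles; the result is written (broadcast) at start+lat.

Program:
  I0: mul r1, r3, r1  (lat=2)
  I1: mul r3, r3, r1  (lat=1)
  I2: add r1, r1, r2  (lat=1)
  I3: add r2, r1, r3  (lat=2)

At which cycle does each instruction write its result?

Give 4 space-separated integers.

Answer: 3 4 4 6

Derivation:
I0 mul r1: issue@1 deps=(None,None) exec_start@1 write@3
I1 mul r3: issue@2 deps=(None,0) exec_start@3 write@4
I2 add r1: issue@3 deps=(0,None) exec_start@3 write@4
I3 add r2: issue@4 deps=(2,1) exec_start@4 write@6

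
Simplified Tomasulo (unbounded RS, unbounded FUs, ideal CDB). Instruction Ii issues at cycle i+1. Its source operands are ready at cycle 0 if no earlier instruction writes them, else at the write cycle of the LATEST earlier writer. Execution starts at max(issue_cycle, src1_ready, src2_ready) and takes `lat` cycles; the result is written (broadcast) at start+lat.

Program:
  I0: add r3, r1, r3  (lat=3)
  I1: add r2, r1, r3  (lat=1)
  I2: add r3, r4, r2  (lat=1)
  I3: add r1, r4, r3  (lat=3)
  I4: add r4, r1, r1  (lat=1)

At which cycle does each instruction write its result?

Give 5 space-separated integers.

I0 add r3: issue@1 deps=(None,None) exec_start@1 write@4
I1 add r2: issue@2 deps=(None,0) exec_start@4 write@5
I2 add r3: issue@3 deps=(None,1) exec_start@5 write@6
I3 add r1: issue@4 deps=(None,2) exec_start@6 write@9
I4 add r4: issue@5 deps=(3,3) exec_start@9 write@10

Answer: 4 5 6 9 10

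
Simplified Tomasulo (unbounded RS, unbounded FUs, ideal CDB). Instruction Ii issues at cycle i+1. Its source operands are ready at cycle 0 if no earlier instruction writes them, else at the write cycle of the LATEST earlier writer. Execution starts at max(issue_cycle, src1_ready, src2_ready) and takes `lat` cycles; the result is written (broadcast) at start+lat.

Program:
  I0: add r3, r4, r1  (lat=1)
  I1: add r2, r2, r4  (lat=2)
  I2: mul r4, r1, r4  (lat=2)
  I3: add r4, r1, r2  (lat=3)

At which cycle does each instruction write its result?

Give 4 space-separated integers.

Answer: 2 4 5 7

Derivation:
I0 add r3: issue@1 deps=(None,None) exec_start@1 write@2
I1 add r2: issue@2 deps=(None,None) exec_start@2 write@4
I2 mul r4: issue@3 deps=(None,None) exec_start@3 write@5
I3 add r4: issue@4 deps=(None,1) exec_start@4 write@7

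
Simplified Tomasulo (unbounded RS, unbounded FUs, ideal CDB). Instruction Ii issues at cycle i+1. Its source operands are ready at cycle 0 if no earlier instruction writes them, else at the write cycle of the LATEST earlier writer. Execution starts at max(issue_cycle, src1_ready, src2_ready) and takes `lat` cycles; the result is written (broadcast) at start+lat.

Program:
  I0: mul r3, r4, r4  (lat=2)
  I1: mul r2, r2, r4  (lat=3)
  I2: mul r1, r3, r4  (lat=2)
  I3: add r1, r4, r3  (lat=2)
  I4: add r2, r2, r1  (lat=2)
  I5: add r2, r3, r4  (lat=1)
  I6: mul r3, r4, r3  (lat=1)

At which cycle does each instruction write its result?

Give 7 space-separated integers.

Answer: 3 5 5 6 8 7 8

Derivation:
I0 mul r3: issue@1 deps=(None,None) exec_start@1 write@3
I1 mul r2: issue@2 deps=(None,None) exec_start@2 write@5
I2 mul r1: issue@3 deps=(0,None) exec_start@3 write@5
I3 add r1: issue@4 deps=(None,0) exec_start@4 write@6
I4 add r2: issue@5 deps=(1,3) exec_start@6 write@8
I5 add r2: issue@6 deps=(0,None) exec_start@6 write@7
I6 mul r3: issue@7 deps=(None,0) exec_start@7 write@8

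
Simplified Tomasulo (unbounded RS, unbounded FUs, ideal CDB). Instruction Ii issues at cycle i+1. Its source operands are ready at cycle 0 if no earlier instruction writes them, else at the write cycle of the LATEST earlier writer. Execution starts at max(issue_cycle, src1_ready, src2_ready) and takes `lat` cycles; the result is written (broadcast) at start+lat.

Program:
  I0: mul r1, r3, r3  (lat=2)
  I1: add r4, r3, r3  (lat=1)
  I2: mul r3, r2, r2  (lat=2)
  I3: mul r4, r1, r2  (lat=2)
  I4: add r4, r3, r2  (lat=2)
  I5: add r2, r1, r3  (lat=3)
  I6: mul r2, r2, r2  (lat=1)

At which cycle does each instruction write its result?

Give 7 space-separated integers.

I0 mul r1: issue@1 deps=(None,None) exec_start@1 write@3
I1 add r4: issue@2 deps=(None,None) exec_start@2 write@3
I2 mul r3: issue@3 deps=(None,None) exec_start@3 write@5
I3 mul r4: issue@4 deps=(0,None) exec_start@4 write@6
I4 add r4: issue@5 deps=(2,None) exec_start@5 write@7
I5 add r2: issue@6 deps=(0,2) exec_start@6 write@9
I6 mul r2: issue@7 deps=(5,5) exec_start@9 write@10

Answer: 3 3 5 6 7 9 10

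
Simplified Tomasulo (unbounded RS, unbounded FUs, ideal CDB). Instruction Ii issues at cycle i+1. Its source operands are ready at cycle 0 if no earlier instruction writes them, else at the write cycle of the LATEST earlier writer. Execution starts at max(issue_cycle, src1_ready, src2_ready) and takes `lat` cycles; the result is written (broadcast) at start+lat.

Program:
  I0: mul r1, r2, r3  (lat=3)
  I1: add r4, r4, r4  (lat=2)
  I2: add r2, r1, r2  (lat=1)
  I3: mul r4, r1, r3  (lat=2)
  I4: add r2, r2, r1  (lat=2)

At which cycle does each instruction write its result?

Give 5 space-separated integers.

I0 mul r1: issue@1 deps=(None,None) exec_start@1 write@4
I1 add r4: issue@2 deps=(None,None) exec_start@2 write@4
I2 add r2: issue@3 deps=(0,None) exec_start@4 write@5
I3 mul r4: issue@4 deps=(0,None) exec_start@4 write@6
I4 add r2: issue@5 deps=(2,0) exec_start@5 write@7

Answer: 4 4 5 6 7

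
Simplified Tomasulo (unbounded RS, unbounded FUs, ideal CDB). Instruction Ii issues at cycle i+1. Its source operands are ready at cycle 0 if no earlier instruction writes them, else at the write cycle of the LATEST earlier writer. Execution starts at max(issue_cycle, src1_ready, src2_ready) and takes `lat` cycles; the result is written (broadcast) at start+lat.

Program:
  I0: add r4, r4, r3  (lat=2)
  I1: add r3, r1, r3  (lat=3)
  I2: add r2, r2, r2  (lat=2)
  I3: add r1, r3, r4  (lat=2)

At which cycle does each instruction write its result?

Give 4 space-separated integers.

I0 add r4: issue@1 deps=(None,None) exec_start@1 write@3
I1 add r3: issue@2 deps=(None,None) exec_start@2 write@5
I2 add r2: issue@3 deps=(None,None) exec_start@3 write@5
I3 add r1: issue@4 deps=(1,0) exec_start@5 write@7

Answer: 3 5 5 7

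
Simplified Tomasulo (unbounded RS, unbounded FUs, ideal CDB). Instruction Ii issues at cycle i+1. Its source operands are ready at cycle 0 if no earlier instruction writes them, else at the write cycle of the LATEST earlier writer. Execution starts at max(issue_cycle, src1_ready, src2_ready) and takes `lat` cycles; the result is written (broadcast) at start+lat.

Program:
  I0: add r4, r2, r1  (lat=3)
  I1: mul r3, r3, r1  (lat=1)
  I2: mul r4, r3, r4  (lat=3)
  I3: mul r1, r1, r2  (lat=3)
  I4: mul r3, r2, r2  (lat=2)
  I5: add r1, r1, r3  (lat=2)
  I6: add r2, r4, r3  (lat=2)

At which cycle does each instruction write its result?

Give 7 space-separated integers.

I0 add r4: issue@1 deps=(None,None) exec_start@1 write@4
I1 mul r3: issue@2 deps=(None,None) exec_start@2 write@3
I2 mul r4: issue@3 deps=(1,0) exec_start@4 write@7
I3 mul r1: issue@4 deps=(None,None) exec_start@4 write@7
I4 mul r3: issue@5 deps=(None,None) exec_start@5 write@7
I5 add r1: issue@6 deps=(3,4) exec_start@7 write@9
I6 add r2: issue@7 deps=(2,4) exec_start@7 write@9

Answer: 4 3 7 7 7 9 9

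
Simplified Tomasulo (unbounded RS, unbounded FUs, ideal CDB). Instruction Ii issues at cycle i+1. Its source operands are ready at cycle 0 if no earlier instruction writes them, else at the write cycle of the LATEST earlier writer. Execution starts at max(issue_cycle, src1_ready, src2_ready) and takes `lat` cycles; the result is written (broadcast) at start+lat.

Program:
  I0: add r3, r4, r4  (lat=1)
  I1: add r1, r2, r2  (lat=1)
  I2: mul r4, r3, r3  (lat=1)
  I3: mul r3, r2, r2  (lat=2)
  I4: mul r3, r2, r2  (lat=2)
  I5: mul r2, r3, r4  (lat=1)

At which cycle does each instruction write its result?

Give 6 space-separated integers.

Answer: 2 3 4 6 7 8

Derivation:
I0 add r3: issue@1 deps=(None,None) exec_start@1 write@2
I1 add r1: issue@2 deps=(None,None) exec_start@2 write@3
I2 mul r4: issue@3 deps=(0,0) exec_start@3 write@4
I3 mul r3: issue@4 deps=(None,None) exec_start@4 write@6
I4 mul r3: issue@5 deps=(None,None) exec_start@5 write@7
I5 mul r2: issue@6 deps=(4,2) exec_start@7 write@8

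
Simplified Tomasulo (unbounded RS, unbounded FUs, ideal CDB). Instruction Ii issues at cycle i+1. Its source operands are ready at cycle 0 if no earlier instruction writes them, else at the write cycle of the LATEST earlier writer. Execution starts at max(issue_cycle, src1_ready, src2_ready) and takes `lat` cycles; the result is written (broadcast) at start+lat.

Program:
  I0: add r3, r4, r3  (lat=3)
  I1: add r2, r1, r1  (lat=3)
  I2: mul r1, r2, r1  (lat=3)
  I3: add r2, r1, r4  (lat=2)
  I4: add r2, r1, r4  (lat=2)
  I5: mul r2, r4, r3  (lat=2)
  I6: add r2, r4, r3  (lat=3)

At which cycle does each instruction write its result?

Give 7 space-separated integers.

I0 add r3: issue@1 deps=(None,None) exec_start@1 write@4
I1 add r2: issue@2 deps=(None,None) exec_start@2 write@5
I2 mul r1: issue@3 deps=(1,None) exec_start@5 write@8
I3 add r2: issue@4 deps=(2,None) exec_start@8 write@10
I4 add r2: issue@5 deps=(2,None) exec_start@8 write@10
I5 mul r2: issue@6 deps=(None,0) exec_start@6 write@8
I6 add r2: issue@7 deps=(None,0) exec_start@7 write@10

Answer: 4 5 8 10 10 8 10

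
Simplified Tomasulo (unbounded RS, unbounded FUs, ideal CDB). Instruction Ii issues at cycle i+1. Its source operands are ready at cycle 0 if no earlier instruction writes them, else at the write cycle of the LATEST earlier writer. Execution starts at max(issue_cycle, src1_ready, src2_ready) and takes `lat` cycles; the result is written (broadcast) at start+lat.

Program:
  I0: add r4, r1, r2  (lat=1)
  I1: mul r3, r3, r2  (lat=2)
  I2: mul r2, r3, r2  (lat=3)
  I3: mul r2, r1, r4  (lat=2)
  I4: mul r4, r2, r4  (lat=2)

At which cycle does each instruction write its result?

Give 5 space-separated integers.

Answer: 2 4 7 6 8

Derivation:
I0 add r4: issue@1 deps=(None,None) exec_start@1 write@2
I1 mul r3: issue@2 deps=(None,None) exec_start@2 write@4
I2 mul r2: issue@3 deps=(1,None) exec_start@4 write@7
I3 mul r2: issue@4 deps=(None,0) exec_start@4 write@6
I4 mul r4: issue@5 deps=(3,0) exec_start@6 write@8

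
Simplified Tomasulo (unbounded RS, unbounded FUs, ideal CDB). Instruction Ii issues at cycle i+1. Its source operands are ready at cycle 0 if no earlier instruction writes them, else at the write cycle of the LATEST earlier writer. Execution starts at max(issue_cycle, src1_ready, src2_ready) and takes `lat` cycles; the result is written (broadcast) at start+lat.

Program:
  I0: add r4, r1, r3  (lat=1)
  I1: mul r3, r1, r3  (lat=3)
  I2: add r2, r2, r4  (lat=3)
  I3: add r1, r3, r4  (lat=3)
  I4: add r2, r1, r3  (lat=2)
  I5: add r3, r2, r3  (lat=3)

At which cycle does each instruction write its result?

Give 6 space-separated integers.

I0 add r4: issue@1 deps=(None,None) exec_start@1 write@2
I1 mul r3: issue@2 deps=(None,None) exec_start@2 write@5
I2 add r2: issue@3 deps=(None,0) exec_start@3 write@6
I3 add r1: issue@4 deps=(1,0) exec_start@5 write@8
I4 add r2: issue@5 deps=(3,1) exec_start@8 write@10
I5 add r3: issue@6 deps=(4,1) exec_start@10 write@13

Answer: 2 5 6 8 10 13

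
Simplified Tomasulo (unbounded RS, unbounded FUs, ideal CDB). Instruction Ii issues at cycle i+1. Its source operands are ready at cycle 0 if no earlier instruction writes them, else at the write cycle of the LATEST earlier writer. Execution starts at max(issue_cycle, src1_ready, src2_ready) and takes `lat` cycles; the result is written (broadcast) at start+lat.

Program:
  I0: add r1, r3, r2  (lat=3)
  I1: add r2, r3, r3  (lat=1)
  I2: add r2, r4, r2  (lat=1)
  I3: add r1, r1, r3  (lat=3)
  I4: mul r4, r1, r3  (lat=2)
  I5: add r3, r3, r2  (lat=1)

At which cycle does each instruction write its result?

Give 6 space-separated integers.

I0 add r1: issue@1 deps=(None,None) exec_start@1 write@4
I1 add r2: issue@2 deps=(None,None) exec_start@2 write@3
I2 add r2: issue@3 deps=(None,1) exec_start@3 write@4
I3 add r1: issue@4 deps=(0,None) exec_start@4 write@7
I4 mul r4: issue@5 deps=(3,None) exec_start@7 write@9
I5 add r3: issue@6 deps=(None,2) exec_start@6 write@7

Answer: 4 3 4 7 9 7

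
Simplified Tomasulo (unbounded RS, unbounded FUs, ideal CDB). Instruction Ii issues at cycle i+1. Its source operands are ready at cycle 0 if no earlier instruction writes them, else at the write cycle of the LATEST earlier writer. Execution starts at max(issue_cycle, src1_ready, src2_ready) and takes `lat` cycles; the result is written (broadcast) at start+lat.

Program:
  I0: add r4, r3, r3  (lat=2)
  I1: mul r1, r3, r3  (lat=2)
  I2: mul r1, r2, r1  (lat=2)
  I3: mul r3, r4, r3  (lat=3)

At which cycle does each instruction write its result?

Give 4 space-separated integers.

Answer: 3 4 6 7

Derivation:
I0 add r4: issue@1 deps=(None,None) exec_start@1 write@3
I1 mul r1: issue@2 deps=(None,None) exec_start@2 write@4
I2 mul r1: issue@3 deps=(None,1) exec_start@4 write@6
I3 mul r3: issue@4 deps=(0,None) exec_start@4 write@7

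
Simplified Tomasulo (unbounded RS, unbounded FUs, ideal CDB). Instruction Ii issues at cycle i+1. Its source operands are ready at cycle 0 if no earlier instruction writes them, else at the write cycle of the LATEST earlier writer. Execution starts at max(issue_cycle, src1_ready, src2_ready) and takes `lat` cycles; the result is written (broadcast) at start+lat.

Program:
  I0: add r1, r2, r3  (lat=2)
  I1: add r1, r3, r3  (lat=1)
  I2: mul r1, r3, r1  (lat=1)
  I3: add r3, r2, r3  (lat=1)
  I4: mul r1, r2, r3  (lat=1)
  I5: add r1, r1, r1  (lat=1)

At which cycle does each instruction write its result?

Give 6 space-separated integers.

I0 add r1: issue@1 deps=(None,None) exec_start@1 write@3
I1 add r1: issue@2 deps=(None,None) exec_start@2 write@3
I2 mul r1: issue@3 deps=(None,1) exec_start@3 write@4
I3 add r3: issue@4 deps=(None,None) exec_start@4 write@5
I4 mul r1: issue@5 deps=(None,3) exec_start@5 write@6
I5 add r1: issue@6 deps=(4,4) exec_start@6 write@7

Answer: 3 3 4 5 6 7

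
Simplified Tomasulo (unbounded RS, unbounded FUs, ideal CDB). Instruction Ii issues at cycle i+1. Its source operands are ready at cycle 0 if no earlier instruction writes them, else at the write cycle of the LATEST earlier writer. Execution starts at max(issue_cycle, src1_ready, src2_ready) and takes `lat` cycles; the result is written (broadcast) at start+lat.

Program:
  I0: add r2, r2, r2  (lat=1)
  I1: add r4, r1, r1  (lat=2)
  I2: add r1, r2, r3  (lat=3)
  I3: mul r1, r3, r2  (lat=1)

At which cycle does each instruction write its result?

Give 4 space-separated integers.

I0 add r2: issue@1 deps=(None,None) exec_start@1 write@2
I1 add r4: issue@2 deps=(None,None) exec_start@2 write@4
I2 add r1: issue@3 deps=(0,None) exec_start@3 write@6
I3 mul r1: issue@4 deps=(None,0) exec_start@4 write@5

Answer: 2 4 6 5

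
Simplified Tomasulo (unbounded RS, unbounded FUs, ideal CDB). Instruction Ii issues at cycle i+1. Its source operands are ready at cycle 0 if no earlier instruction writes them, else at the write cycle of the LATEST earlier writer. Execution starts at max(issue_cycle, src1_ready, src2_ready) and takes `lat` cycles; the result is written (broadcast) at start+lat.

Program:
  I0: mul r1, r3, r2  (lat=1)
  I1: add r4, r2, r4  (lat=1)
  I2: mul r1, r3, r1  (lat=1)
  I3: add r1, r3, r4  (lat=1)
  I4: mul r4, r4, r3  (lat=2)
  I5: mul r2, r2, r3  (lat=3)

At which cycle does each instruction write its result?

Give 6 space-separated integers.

I0 mul r1: issue@1 deps=(None,None) exec_start@1 write@2
I1 add r4: issue@2 deps=(None,None) exec_start@2 write@3
I2 mul r1: issue@3 deps=(None,0) exec_start@3 write@4
I3 add r1: issue@4 deps=(None,1) exec_start@4 write@5
I4 mul r4: issue@5 deps=(1,None) exec_start@5 write@7
I5 mul r2: issue@6 deps=(None,None) exec_start@6 write@9

Answer: 2 3 4 5 7 9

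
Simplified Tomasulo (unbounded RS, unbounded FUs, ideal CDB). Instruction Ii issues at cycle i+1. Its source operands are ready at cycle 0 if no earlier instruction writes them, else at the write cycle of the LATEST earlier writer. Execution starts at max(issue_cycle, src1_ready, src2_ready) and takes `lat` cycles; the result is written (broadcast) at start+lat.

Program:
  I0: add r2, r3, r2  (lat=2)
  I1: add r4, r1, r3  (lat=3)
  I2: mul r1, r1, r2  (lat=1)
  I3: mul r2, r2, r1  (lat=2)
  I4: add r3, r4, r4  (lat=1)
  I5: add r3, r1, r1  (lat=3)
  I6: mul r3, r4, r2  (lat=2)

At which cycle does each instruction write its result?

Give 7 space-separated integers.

Answer: 3 5 4 6 6 9 9

Derivation:
I0 add r2: issue@1 deps=(None,None) exec_start@1 write@3
I1 add r4: issue@2 deps=(None,None) exec_start@2 write@5
I2 mul r1: issue@3 deps=(None,0) exec_start@3 write@4
I3 mul r2: issue@4 deps=(0,2) exec_start@4 write@6
I4 add r3: issue@5 deps=(1,1) exec_start@5 write@6
I5 add r3: issue@6 deps=(2,2) exec_start@6 write@9
I6 mul r3: issue@7 deps=(1,3) exec_start@7 write@9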